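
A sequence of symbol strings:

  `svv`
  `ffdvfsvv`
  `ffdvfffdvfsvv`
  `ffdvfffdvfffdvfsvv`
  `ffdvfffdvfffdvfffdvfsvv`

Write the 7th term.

ffdvfffdvfffdvfffdvfffdvfffdvfsvv

Each term is the previous one with ffdvf prepended.
From ffdvfffdvfffdvfffdvfsvv, 2 further steps: ffdvfffdvfffdvfffdvfsvv → ffdvfffdvfffdvfffdvfffdvfsvv → (answer).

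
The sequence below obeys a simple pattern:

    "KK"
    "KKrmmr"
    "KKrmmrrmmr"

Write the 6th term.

KKrmmrrmmrrmmrrmmrrmmr

Every step adds rmmr to the end: s(k+1) = s(k)·rmmr.
From KKrmmrrmmr, 3 further steps: KKrmmrrmmr → KKrmmrrmmrrmmr → KKrmmrrmmrrmmrrmmr → (answer).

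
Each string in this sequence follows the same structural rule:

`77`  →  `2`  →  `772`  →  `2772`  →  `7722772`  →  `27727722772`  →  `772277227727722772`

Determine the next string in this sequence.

From term 3 onward, concatenate the second-to-last term with the last: 77·2 = 772, 2·772 = 2772, …
Continuing: 27727722772 · 772277227727722772 gives term 8.

27727722772772277227727722772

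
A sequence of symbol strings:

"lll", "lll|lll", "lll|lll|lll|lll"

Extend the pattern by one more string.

Each string is two copies of the previous one joined by '|'.
Doubling lll|lll|lll|lll with '|' between the halves:

lll|lll|lll|lll|lll|lll|lll|lll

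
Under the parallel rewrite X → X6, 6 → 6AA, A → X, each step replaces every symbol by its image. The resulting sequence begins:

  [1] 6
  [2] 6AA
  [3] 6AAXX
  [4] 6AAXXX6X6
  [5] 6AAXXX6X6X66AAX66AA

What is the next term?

Applying the rule to each of the 19 symbols of 6AAXXX6X6X66AAX66AA gives the pieces 6AA X X X6 X6 X6 6AA X6 6AA X6 6AA 6AA X X X6 6AA 6AA X X, which concatenate to the answer.

6AAXXX6X6X66AAX66AAX66AA6AAXXX66AA6AAXX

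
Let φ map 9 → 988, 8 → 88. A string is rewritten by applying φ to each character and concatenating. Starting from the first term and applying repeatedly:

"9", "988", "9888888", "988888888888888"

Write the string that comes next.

Rewriting the 15 symbols of 988888888888888 one by one yields 988 88 88 88 88 88 88 88 88 88 88 88 88 88 88; concatenated:

9888888888888888888888888888888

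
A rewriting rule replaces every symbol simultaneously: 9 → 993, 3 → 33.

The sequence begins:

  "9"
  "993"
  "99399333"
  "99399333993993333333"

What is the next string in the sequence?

Replace each of the 20 characters of 99399333993993333333 in place — 993 993 33 993 993 33 33 33 993 993 33 993 993 33 33 33 33 33 33 33 — and concatenate.

993993339939933333339939933399399333333333333333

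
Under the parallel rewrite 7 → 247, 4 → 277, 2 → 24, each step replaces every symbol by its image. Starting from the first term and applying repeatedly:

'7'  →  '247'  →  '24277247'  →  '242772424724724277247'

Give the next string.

φ(242772424724724277247) expands symbol-by-symbol to 24 277 24 247 247 24 277 24 277 247 24 277 247 24 277 24 247 247 24 277 247; joining the 21 pieces gives the next term.

2427724247247242772427724724277247242772424724724277247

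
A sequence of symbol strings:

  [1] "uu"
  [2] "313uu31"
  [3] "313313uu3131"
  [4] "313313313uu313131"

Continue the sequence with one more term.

Every step adds 313 to the front and 31 to the end of the previous string.
So the next term is 313·313313313uu313131·31.

313313313313uu31313131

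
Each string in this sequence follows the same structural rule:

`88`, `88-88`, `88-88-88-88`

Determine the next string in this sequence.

88-88-88-88-88-88-88-88

Every step duplicates the string with '-' between the halves.
One more doubling of 88-88-88-88 gives the answer.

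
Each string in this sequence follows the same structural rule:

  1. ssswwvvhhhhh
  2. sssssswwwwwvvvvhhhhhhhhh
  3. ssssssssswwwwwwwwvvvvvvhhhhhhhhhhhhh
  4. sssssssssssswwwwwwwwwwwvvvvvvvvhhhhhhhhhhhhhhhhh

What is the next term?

ssssssssssssssswwwwwwwwwwwwwwvvvvvvvvvvhhhhhhhhhhhhhhhhhhhhh

Each string has the form s^{3n} w^{3n-1} v^{2n} h^{4n+1} (n = 1, 2, …).
At n = 5 the blocks have lengths 15, 14, 10, 21.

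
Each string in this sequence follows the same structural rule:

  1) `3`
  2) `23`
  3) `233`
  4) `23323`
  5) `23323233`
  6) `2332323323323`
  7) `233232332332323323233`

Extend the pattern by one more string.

2332323323323233232332332323323323

This is a Fibonacci-style word recurrence s(k) = s(k−1)·s(k−2): e.g. 23·3 = 233.
The next term joins 233232332332323323233 and 2332323323323.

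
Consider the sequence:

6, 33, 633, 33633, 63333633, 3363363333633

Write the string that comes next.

This is a Fibonacci-style word recurrence s(k) = s(k−2)·s(k−1): e.g. 6·33 = 633.
The next term joins 63333633 and 3363363333633.

633336333363363333633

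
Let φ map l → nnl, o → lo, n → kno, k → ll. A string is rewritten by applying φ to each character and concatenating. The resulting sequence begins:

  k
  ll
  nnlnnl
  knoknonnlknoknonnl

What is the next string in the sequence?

llknolollknoloknoknonnlllknolollknoloknoknonnl

Applying the rule to each of the 18 symbols of knoknonnlknoknonnl gives the pieces ll kno lo ll kno lo kno kno nnl ll kno lo ll kno lo kno kno nnl, which concatenate to the answer.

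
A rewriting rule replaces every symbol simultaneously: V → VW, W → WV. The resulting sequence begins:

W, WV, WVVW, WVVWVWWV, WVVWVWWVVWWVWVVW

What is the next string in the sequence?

Replace each of the 16 characters of WVVWVWWVVWWVWVVW in place — WV VW VW WV VW WV WV VW VW WV WV VW WV VW VW WV — and concatenate.

WVVWVWWVVWWVWVVWVWWVWVVWWVVWVWWV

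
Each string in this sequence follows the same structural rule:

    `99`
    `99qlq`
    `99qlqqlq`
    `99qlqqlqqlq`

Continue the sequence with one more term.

99qlqqlqqlqqlq

The strings grow by a fixed suffix qlq each time.
One more step from 99qlqqlqqlq gives the answer.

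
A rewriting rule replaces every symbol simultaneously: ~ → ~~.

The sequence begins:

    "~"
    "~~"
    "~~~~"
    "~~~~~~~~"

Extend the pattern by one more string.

Apply φ to ~~~~~~~~ symbol by symbol: ~→~~, ~→~~, ~→~~, ~→~~, ~→~~, ~→~~, ~→~~, ~→~~; joined: ~~ ~~ ~~ ~~ ~~ ~~ ~~ ~~.

~~~~~~~~~~~~~~~~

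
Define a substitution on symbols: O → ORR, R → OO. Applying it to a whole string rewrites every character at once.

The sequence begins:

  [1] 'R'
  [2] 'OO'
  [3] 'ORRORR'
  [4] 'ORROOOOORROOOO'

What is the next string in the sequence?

ORROOOOORRORRORRORRORROOOOORRORRORRORR

Replace each of the 14 characters of ORROOOOORROOOO in place — ORR OO OO ORR ORR ORR ORR ORR OO OO ORR ORR ORR ORR — and concatenate.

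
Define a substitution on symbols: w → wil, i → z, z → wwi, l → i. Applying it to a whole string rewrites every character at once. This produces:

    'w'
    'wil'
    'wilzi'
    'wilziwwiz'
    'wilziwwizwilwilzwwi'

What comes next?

Applying the rule to each of the 19 symbols of wilziwwizwilwilzwwi gives the pieces wil z i wwi z wil wil z wwi wil z i wil z i wwi wil wil z, which concatenate to the answer.

wilziwwizwilwilzwwiwilziwilziwwiwilwilz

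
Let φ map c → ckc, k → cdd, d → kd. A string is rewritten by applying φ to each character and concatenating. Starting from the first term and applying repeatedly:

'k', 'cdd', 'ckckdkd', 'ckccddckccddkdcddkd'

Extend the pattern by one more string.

ckccddckcckckdkdckccddckcckckdkdcddkdckckdkdcddkd

Replace each of the 19 characters of ckccddckccddkdcddkd in place — ckc cdd ckc ckc kd kd ckc cdd ckc ckc kd kd cdd kd ckc kd kd cdd kd — and concatenate.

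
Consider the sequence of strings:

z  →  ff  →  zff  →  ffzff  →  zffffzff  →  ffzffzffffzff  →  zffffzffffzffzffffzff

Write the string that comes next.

ffzffzffffzffzffffzffffzffzffffzff

This is a Fibonacci-style word recurrence s(k) = s(k−2)·s(k−1): e.g. z·ff = zff.
Continuing: ffzffzffffzff · zffffzffffzffzffffzff gives term 8.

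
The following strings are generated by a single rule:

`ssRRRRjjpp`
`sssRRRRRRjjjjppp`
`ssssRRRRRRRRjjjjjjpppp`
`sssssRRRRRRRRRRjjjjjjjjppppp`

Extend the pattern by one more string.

Term n consists of n+1 s's, followed by 2n+2 R's, followed by 2n j's, followed by n+1 p's (n = 1, 2, …).
At n = 5 the blocks have lengths 6, 12, 10, 6.

ssssssRRRRRRRRRRRRjjjjjjjjjjpppppp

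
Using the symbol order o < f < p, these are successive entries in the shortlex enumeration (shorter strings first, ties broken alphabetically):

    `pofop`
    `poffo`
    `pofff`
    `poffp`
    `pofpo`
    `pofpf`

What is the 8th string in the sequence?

popoo

Advancing 2 positions from pofpf through pofpf → pofpp reaches term 8.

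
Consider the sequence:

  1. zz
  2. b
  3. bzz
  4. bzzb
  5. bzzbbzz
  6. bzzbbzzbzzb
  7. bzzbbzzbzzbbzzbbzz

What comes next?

From term 3 onward, concatenate the last term with the second-to-last: b·zz = bzz, bzz·b = bzzb, …
The next term joins bzzbbzzbzzbbzzbbzz and bzzbbzzbzzb.

bzzbbzzbzzbbzzbbzzbzzbbzzbzzb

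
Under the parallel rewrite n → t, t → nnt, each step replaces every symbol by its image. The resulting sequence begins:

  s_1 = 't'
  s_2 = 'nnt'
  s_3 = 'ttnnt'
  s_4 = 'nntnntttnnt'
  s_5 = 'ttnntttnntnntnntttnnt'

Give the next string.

nntnntttnntnntnntttnntttnntttnntnntnntttnnt

Replace each of the 21 characters of ttnntttnntnntnntttnnt in place — nnt nnt t t nnt nnt nnt t t nnt t t nnt t t nnt nnt nnt t t nnt — and concatenate.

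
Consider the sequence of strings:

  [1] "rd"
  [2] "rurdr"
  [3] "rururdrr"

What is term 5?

Each term wraps the previous one in ru on the left and r on the right.
From rururdrr, 2 further steps: rururdrr → rurururdrrr → (answer).

rururururdrrrr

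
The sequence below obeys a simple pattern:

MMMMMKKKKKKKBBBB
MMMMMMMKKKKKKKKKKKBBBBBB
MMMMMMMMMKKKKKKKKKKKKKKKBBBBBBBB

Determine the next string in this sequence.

Reading off run lengths: M runs 5, 7, 9; K runs 7, 11, 15; B runs 4, 6, 8 — each is linear in n (n = 1, 2, …).
For the next term, n = 4, so the run lengths are 11, 19, 10.

MMMMMMMMMMMKKKKKKKKKKKKKKKKKKKBBBBBBBBBB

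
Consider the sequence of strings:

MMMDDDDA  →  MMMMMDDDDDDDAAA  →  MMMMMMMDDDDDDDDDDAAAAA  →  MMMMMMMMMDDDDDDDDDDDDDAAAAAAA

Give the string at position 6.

MMMMMMMMMMMMMDDDDDDDDDDDDDDDDDDDAAAAAAAAAAA

Term n consists of 2n+1 M's, followed by 3n+1 D's, followed by 2n-1 A's (n = 1, 2, …).
For term 6, n = 6, so the run lengths are 13, 19, 11.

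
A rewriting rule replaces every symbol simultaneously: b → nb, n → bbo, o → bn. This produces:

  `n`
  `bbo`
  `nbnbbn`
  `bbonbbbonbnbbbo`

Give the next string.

nbnbbnbbonbnbnbbnbbonbbbonbnbnbbn

Replace each of the 15 characters of bbonbbbonbnbbbo in place — nb nb bn bbo nb nb nb bn bbo nb bbo nb nb nb bn — and concatenate.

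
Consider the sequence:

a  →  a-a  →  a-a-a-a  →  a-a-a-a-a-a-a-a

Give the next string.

a-a-a-a-a-a-a-a-a-a-a-a-a-a-a-a

s(k+1) = s(k)·-·s(k) — each term doubles the last with '-' between the halves.
So the next term is two copies of a-a-a-a-a-a-a-a with '-' between the halves.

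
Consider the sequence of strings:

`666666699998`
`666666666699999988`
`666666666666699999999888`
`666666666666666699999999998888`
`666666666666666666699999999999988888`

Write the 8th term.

Term n consists of 3n+1 6's, followed by 2n 9's, followed by n-1 8's, where the shown terms are n = 2, 3, 4, 5, 6.
At n = 9 the blocks have lengths 28, 18, 8.

666666666666666666666666666699999999999999999988888888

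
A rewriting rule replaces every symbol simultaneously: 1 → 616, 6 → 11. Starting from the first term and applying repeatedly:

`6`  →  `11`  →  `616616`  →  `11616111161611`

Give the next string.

Rewriting the 14 symbols of 11616111161611 one by one yields 616 616 11 616 11 616 616 616 616 11 616 11 616 616; concatenated:

61661611616116166166166161161611616616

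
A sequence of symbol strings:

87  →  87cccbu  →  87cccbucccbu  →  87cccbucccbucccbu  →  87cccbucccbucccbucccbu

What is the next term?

Each term is the previous one with cccbu appended.
So the next term is 87cccbucccbucccbucccbu·cccbu.

87cccbucccbucccbucccbucccbu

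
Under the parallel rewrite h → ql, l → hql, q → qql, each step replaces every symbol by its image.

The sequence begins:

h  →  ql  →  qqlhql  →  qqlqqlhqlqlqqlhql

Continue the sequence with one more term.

qqlqqlhqlqqlqqlhqlqlqqlhqlqqlhqlqqlqqlhqlqlqqlhql

Applying the rule to each of the 17 symbols of qqlqqlhqlqlqqlhql gives the pieces qql qql hql qql qql hql ql qql hql qql hql qql qql hql ql qql hql, which concatenate to the answer.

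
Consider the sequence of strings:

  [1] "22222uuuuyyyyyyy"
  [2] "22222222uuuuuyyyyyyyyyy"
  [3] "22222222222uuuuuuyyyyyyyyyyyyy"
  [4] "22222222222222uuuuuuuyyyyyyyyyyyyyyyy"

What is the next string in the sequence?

Each string has the form 2^{3n-1} u^{n+2} y^{3n+1}, where the shown terms are n = 2, 3, 4, 5.
For the next term, n = 6, so the run lengths are 17, 8, 19.

22222222222222222uuuuuuuuyyyyyyyyyyyyyyyyyyy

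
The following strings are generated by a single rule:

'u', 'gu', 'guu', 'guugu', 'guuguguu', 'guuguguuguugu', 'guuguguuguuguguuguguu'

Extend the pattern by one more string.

Each term (from the third on) is the previous term followed by the one before it: term 3 = gu·u = guu.
The next term joins guuguguuguuguguuguguu and guuguguuguugu.

guuguguuguuguguuguguuguuguguuguugu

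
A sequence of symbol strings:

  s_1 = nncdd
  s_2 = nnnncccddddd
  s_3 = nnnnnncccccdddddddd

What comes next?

nnnnnnnncccccccddddddddddd

Term n consists of 2n n's, followed by 2n-1 c's, followed by 3n-1 d's (n = 1, 2, …).
For the next term, n = 4, so the run lengths are 8, 7, 11.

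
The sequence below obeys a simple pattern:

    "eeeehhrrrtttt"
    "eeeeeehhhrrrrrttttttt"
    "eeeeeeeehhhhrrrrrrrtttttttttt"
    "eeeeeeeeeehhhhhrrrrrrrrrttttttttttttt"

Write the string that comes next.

Reading off run lengths: e runs 4, 6, 8, 10; h runs 2, 3, 4, 5; r runs 3, 5, 7, 9; t runs 4, 7, 10, 13 — each is linear in n (n = 1, 2, …).
For the next term, n = 5, so the run lengths are 12, 6, 11, 16.

eeeeeeeeeeeehhhhhhrrrrrrrrrrrtttttttttttttttt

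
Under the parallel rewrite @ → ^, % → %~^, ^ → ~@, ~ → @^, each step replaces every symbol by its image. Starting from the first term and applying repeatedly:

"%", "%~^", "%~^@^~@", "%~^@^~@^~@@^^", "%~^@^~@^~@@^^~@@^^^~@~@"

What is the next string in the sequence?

%~^@^~@^~@@^^~@@^^^~@~@@^^^~@~@~@@^^@^^

φ(%~^@^~@^~@@^^~@@^^^~@~@) expands symbol-by-symbol to %~^ @^ ~@ ^ ~@ @^ ^ ~@ @^ ^ ^ ~@ ~@ @^ ^ ^ ~@ ~@ ~@ @^ ^ @^ ^; joining the 23 pieces gives the next term.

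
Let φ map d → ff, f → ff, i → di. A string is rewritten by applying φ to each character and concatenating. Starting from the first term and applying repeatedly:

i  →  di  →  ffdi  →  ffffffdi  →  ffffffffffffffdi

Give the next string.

Replace each of the 16 characters of ffffffffffffffdi in place — ff ff ff ff ff ff ff ff ff ff ff ff ff ff ff di — and concatenate.

ffffffffffffffffffffffffffffffdi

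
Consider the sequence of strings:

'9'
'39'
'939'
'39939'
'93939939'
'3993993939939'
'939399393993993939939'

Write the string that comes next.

3993993939939939399393993993939939

From term 3 onward, concatenate the second-to-last term with the last: 9·39 = 939, 39·939 = 39939, …
The next term joins 3993993939939 and 939399393993993939939.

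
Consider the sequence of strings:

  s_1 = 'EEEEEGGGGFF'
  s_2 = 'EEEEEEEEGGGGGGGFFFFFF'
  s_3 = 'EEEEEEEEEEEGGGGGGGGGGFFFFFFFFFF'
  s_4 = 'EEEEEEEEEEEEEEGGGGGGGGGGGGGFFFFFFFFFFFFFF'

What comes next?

EEEEEEEEEEEEEEEEEGGGGGGGGGGGGGGGGFFFFFFFFFFFFFFFFFF

The n-th term is 3n+2 E's then 3n+1 G's then 4n-2 F's (n = 1, 2, …).
At n = 5 the blocks have lengths 17, 16, 18.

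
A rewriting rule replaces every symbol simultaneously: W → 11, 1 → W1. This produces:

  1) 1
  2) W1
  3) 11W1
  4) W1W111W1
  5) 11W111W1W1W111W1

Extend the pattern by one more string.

φ(11W111W1W1W111W1) expands symbol-by-symbol to W1 W1 11 W1 W1 W1 11 W1 11 W1 11 W1 W1 W1 11 W1; joining the 16 pieces gives the next term.

W1W111W1W1W111W111W111W1W1W111W1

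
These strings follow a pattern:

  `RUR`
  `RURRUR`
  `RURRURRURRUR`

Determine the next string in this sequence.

s(k+1) = s(k)·s(k) — each term doubles the last.
Doubling RURRURRURRUR:

RURRURRURRURRURRURRURRUR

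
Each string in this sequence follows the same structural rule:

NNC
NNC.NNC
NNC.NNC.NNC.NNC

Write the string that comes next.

Every step duplicates the string with '.' between the halves.
Doubling NNC.NNC.NNC.NNC with '.' between the halves:

NNC.NNC.NNC.NNC.NNC.NNC.NNC.NNC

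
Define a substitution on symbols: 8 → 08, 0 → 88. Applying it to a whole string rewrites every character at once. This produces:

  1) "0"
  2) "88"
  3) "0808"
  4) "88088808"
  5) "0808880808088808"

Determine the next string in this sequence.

φ(0808880808088808) expands symbol-by-symbol to 88 08 88 08 08 08 88 08 88 08 88 08 08 08 88 08; joining the 16 pieces gives the next term.

88088808080888088808880808088808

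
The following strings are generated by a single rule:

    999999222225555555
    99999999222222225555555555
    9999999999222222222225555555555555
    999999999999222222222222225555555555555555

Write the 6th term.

Reading off run lengths: 9 runs 6, 8, 10, 12; 2 runs 5, 8, 11, 14; 5 runs 7, 10, 13, 16 — each is linear in n, where the shown terms are n = 2, 3, 4, 5.
At n = 7 the blocks have lengths 16, 20, 22.

9999999999999999222222222222222222225555555555555555555555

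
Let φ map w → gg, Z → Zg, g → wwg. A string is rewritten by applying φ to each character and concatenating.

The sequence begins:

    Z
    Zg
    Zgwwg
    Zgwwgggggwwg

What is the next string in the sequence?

Apply φ to Zgwwgggggwwg symbol by symbol: Z→Zg, g→wwg, w→gg, w→gg, g→wwg, g→wwg, g→wwg, g→wwg, g→wwg, w→gg, w→gg, g→wwg; joined: Zg wwg gg gg wwg wwg wwg wwg wwg gg gg wwg.

Zgwwgggggwwgwwgwwgwwgwwgggggwwg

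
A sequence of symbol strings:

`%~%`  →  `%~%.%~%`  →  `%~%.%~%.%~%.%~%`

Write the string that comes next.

s(k+1) = s(k)·.·s(k) — each term doubles the last with '.' between the halves.
Doubling %~%.%~%.%~%.%~% with '.' between the halves:

%~%.%~%.%~%.%~%.%~%.%~%.%~%.%~%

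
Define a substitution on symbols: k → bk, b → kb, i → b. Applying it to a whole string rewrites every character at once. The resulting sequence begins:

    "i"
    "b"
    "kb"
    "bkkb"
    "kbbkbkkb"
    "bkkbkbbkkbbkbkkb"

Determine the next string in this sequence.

φ(bkkbkbbkkbbkbkkb) expands symbol-by-symbol to kb bk bk kb bk kb kb bk bk kb kb bk kb bk bk kb; joining the 16 pieces gives the next term.

kbbkbkkbbkkbkbbkbkkbkbbkkbbkbkkb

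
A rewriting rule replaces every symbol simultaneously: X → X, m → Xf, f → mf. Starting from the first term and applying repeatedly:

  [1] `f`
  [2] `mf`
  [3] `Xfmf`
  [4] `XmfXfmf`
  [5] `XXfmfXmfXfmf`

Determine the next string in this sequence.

XXmfXfmfXXfmfXmfXfmf

Rewriting each symbol of XXfmfXmfXfmf: X→X, X→X, f→mf, m→Xf, f→mf, X→X, m→Xf, f→mf, X→X, f→mf, m→Xf, f→mf, which concatenates to X X mf Xf mf X Xf mf X mf Xf mf.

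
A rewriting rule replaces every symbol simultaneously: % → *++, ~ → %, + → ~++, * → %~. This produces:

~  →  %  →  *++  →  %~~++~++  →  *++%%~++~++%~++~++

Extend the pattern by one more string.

%~~++~++*++*++%~++~++%~++~++*++%~++~++%~++~++

Applying the rule to each of the 18 symbols of *++%%~++~++%~++~++ gives the pieces %~ ~++ ~++ *++ *++ % ~++ ~++ % ~++ ~++ *++ % ~++ ~++ % ~++ ~++, which concatenate to the answer.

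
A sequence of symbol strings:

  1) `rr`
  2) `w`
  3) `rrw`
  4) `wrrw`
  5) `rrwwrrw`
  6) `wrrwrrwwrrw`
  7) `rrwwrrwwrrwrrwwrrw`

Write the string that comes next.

wrrwrrwwrrwrrwwrrwwrrwrrwwrrw

From term 3 onward, concatenate the second-to-last term with the last: rr·w = rrw, w·rrw = wrrw, …
Continuing: wrrwrrwwrrw · rrwwrrwwrrwrrwwrrw gives term 8.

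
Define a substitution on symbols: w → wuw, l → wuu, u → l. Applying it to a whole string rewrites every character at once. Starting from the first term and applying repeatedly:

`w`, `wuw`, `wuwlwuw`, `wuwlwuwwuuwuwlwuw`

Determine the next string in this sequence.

wuwlwuwwuuwuwlwuwwuwllwuwlwuwwuuwuwlwuw

φ(wuwlwuwwuuwuwlwuw) expands symbol-by-symbol to wuw l wuw wuu wuw l wuw wuw l l wuw l wuw wuu wuw l wuw; joining the 17 pieces gives the next term.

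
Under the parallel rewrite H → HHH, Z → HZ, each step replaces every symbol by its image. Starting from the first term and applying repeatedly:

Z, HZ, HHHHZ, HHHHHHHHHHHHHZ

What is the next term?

Rewriting the 14 symbols of HHHHHHHHHHHHHZ one by one yields HHH HHH HHH HHH HHH HHH HHH HHH HHH HHH HHH HHH HHH HZ; concatenated:

HHHHHHHHHHHHHHHHHHHHHHHHHHHHHHHHHHHHHHHHZ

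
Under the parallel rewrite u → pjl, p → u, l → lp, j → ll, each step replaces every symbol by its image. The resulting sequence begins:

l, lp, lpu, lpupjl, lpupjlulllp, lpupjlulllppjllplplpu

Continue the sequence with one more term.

Rewriting the 21 symbols of lpupjlulllppjllplplpu one by one yields lp u pjl u ll lp pjl lp lp lp u u ll lp lp u lp u lp u pjl; concatenated:

lpupjlulllppjllplplpuulllplpulpulpupjl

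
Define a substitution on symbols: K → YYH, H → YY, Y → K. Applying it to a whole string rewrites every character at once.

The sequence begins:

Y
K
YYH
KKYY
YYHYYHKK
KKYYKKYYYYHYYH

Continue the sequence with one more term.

YYHYYHKKYYHYYHKKKKYYKKYY

φ(KKYYKKYYYYHYYH) expands symbol-by-symbol to YYH YYH K K YYH YYH K K K K YY K K YY; joining the 14 pieces gives the next term.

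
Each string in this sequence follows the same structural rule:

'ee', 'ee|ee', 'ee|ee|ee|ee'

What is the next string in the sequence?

Every step duplicates the string with '|' between the halves.
Doubling ee|ee|ee|ee with '|' between the halves:

ee|ee|ee|ee|ee|ee|ee|ee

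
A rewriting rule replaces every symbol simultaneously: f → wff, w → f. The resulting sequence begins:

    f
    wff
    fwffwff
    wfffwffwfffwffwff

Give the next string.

Applying the rule to each of the 17 symbols of wfffwffwfffwffwff gives the pieces f wff wff wff f wff wff f wff wff wff f wff wff f wff wff, which concatenate to the answer.

fwffwffwfffwffwfffwffwffwfffwffwfffwffwff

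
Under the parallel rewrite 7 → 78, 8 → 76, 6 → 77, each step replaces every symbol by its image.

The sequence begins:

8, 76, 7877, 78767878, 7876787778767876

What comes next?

78767877787678787876787778767877

φ(7876787778767876) expands symbol-by-symbol to 78 76 78 77 78 76 78 78 78 76 78 77 78 76 78 77; joining the 16 pieces gives the next term.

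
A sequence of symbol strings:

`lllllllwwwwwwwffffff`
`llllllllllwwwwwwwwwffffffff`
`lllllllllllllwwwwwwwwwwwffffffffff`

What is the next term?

The n-th term is 3n-2 l's then 2n+1 w's then 2n f's, where the shown terms are n = 3, 4, 5.
At n = 6 the blocks have lengths 16, 13, 12.

llllllllllllllllwwwwwwwwwwwwwffffffffffff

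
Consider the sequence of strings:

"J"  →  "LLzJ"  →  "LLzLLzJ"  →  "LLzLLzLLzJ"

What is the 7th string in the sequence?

LLzLLzLLzLLzLLzLLzJ

Each term is the previous one with LLz prepended.
From LLzLLzLLzJ, 3 further steps: LLzLLzLLzJ → LLzLLzLLzLLzJ → LLzLLzLLzLLzLLzJ → (answer).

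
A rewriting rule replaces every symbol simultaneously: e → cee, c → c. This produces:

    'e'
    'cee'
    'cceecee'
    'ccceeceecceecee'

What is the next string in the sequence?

cccceeceecceeceeccceeceecceecee

Replace each of the 15 characters of ccceeceecceecee in place — c c c cee cee c cee cee c c cee cee c cee cee — and concatenate.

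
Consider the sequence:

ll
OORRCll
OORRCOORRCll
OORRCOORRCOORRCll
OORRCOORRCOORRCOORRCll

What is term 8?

OORRCOORRCOORRCOORRCOORRCOORRCOORRCll

The strings grow by a fixed prefix OORRC each time.
From OORRCOORRCOORRCOORRCll, 3 further steps: OORRCOORRCOORRCOORRCll → OORRCOORRCOORRCOORRCOORRCll → OORRCOORRCOORRCOORRCOORRCOORRCll → (answer).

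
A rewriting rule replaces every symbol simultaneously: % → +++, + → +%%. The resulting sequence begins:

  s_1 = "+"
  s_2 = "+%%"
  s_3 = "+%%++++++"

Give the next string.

+%%+++++++%%+%%+%%+%%+%%+%%

Rewriting each symbol of +%%++++++: +→+%%, %→+++, %→+++, +→+%%, +→+%%, +→+%%, +→+%%, +→+%%, +→+%%, which concatenates to +%% +++ +++ +%% +%% +%% +%% +%% +%%.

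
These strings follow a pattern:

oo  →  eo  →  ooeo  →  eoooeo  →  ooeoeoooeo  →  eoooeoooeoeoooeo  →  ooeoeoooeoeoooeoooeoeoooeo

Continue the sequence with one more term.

From term 3 onward, concatenate the second-to-last term with the last: oo·eo = ooeo, eo·ooeo = eoooeo, …
So term 8 is eoooeoooeoeoooeo·ooeoeoooeoeoooeoooeoeoooeo.

eoooeoooeoeoooeoooeoeoooeoeoooeoooeoeoooeo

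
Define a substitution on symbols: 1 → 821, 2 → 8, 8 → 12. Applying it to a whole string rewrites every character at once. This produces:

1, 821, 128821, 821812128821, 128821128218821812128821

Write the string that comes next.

821812128821821812882112128821128218821812128821

φ(128821128218821812128821) expands symbol-by-symbol to 821 8 12 12 8 821 821 8 12 8 821 12 12 8 821 12 821 8 821 8 12 12 8 821; joining the 24 pieces gives the next term.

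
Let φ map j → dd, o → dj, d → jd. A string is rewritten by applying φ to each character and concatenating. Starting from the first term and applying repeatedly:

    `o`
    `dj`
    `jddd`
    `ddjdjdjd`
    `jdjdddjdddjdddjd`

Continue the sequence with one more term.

ddjdddjdjdjdddjdjdjdddjdjdjdddjd

Applying the rule to each of the 16 symbols of jdjdddjdddjdddjd gives the pieces dd jd dd jd jd jd dd jd jd jd dd jd jd jd dd jd, which concatenate to the answer.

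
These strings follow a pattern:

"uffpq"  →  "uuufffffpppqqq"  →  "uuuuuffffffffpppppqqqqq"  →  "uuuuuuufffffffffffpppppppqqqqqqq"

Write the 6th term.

uuuuuuuuuuufffffffffffffffffpppppppppppqqqqqqqqqqq

The n-th term is 2n-1 u's then 3n-1 f's then 2n-1 p's then 2n-1 q's (n = 1, 2, …).
At n = 6 the blocks have lengths 11, 17, 11, 11.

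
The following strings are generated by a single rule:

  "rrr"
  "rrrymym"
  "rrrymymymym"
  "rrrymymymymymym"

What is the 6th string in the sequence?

The strings grow by a fixed suffix ymym each time.
From rrrymymymymymym, 2 further steps: rrrymymymymymym → rrrymymymymymymymym → (answer).

rrrymymymymymymymymymym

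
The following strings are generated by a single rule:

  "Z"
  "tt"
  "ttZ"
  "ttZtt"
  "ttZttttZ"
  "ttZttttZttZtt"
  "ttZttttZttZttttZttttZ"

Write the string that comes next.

ttZttttZttZttttZttttZttZttttZttZtt

Each term (from the third on) is the previous term followed by the one before it: term 3 = tt·Z = ttZ.
Continuing: ttZttttZttZttttZttttZ · ttZttttZttZtt gives term 8.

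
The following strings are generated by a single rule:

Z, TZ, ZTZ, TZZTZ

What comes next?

ZTZTZZTZ

Each term (from the third on) is the two preceding terms concatenated in order: term 3 = Z·TZ = ZTZ.
Continuing: ZTZ · TZZTZ gives term 5.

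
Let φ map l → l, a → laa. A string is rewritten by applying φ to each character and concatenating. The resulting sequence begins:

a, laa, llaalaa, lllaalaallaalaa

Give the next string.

Replace each of the 15 characters of lllaalaallaalaa in place — l l l laa laa l laa laa l l laa laa l laa laa — and concatenate.

llllaalaallaalaalllaalaallaalaa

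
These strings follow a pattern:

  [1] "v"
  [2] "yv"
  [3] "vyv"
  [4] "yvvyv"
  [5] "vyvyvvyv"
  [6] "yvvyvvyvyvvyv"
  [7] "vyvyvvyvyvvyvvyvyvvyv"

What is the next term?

yvvyvvyvyvvyvvyvyvvyvyvvyvvyvyvvyv

This is a Fibonacci-style word recurrence s(k) = s(k−2)·s(k−1): e.g. v·yv = vyv.
The next term joins yvvyvvyvyvvyv and vyvyvvyvyvvyvvyvyvvyv.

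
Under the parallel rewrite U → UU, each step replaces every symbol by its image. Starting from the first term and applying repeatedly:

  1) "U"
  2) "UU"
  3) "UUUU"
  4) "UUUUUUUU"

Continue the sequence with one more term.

UUUUUUUUUUUUUUUU

Rewriting each symbol of UUUUUUUU: U→UU, U→UU, U→UU, U→UU, U→UU, U→UU, U→UU, U→UU, which concatenates to UU UU UU UU UU UU UU UU.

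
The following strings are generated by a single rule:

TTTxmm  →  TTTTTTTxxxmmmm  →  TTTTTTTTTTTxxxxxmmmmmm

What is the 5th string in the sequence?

Term n consists of 4n-1 T's, followed by 2n-1 x's, followed by 2n m's (n = 1, 2, …).
At n = 5 the blocks have lengths 19, 9, 10.

TTTTTTTTTTTTTTTTTTTxxxxxxxxxmmmmmmmmmm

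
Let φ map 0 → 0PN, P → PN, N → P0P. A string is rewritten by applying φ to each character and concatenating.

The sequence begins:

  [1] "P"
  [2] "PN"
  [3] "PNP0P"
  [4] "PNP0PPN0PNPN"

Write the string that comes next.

Expanding PNP0PPN0PNPN: P→PN, N→P0P, P→PN, 0→0PN, P→PN, P→PN, N→P0P, 0→0PN, P→PN, N→P0P, P→PN, N→P0P. Concatenated: PN P0P PN 0PN PN PN P0P 0PN PN P0P PN P0P.

PNP0PPN0PNPNPNP0P0PNPNP0PPNP0P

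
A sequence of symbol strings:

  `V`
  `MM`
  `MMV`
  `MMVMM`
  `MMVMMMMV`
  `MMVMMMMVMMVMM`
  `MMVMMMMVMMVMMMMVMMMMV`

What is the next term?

MMVMMMMVMMVMMMMVMMMMVMMVMMMMVMMVMM

This is a Fibonacci-style word recurrence s(k) = s(k−1)·s(k−2): e.g. MM·V = MMV.
Continuing: MMVMMMMVMMVMMMMVMMMMV · MMVMMMMVMMVMM gives term 8.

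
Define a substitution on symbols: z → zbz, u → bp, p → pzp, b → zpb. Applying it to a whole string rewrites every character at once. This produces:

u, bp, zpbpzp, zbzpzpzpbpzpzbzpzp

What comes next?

zbzzpbzbzpzpzbzpzpzbzpzpzpbpzpzbzpzpzbzzpbzbzpzpzbzpzp

φ(zbzpzpzpbpzpzbzpzp) expands symbol-by-symbol to zbz zpb zbz pzp zbz pzp zbz pzp zpb pzp zbz pzp zbz zpb zbz pzp zbz pzp; joining the 18 pieces gives the next term.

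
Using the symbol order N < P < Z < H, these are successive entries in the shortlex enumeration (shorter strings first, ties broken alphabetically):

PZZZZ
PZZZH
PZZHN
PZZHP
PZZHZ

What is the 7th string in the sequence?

PZHNN

Advancing 2 positions from PZZHZ through PZZHZ → PZZHH reaches term 7.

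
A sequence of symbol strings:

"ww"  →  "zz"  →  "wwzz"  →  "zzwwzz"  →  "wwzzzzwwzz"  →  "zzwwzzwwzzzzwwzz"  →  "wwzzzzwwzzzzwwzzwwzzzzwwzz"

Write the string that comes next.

zzwwzzwwzzzzwwzzwwzzzzwwzzzzwwzzwwzzzzwwzz

From term 3 onward, concatenate the second-to-last term with the last: ww·zz = wwzz, zz·wwzz = zzwwzz, …
The next term joins zzwwzzwwzzzzwwzz and wwzzzzwwzzzzwwzzwwzzzzwwzz.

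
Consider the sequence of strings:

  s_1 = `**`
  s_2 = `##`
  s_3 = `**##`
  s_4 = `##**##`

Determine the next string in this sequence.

This is a Fibonacci-style word recurrence s(k) = s(k−2)·s(k−1): e.g. **·## = **##.
So term 5 is **##·##**##.

**####**##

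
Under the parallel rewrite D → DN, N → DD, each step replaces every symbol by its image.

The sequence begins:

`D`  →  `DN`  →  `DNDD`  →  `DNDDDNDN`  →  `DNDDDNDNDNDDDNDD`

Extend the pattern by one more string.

Replace each of the 16 characters of DNDDDNDNDNDDDNDD in place — DN DD DN DN DN DD DN DD DN DD DN DN DN DD DN DN — and concatenate.

DNDDDNDNDNDDDNDDDNDDDNDNDNDDDNDN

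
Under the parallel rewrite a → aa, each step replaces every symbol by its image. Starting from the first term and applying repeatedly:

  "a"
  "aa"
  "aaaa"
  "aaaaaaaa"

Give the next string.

Rewriting each symbol of aaaaaaaa: a→aa, a→aa, a→aa, a→aa, a→aa, a→aa, a→aa, a→aa, which concatenates to aa aa aa aa aa aa aa aa.

aaaaaaaaaaaaaaaa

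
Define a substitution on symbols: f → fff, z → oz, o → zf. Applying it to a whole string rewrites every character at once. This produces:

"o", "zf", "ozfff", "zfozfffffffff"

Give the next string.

φ(zfozfffffffff) expands symbol-by-symbol to oz fff zf oz fff fff fff fff fff fff fff fff fff; joining the 13 pieces gives the next term.

ozfffzfozfffffffffffffffffffffffffff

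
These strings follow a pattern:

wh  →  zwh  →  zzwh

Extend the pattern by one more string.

Every step adds z at the front: s(k+1) = z·s(k).
Applying this once more to zzwh:

zzzwh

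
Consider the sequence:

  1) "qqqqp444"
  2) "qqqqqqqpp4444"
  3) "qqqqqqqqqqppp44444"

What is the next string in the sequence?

qqqqqqqqqqqqqpppp444444

The n-th term is 3n+1 q's then n p's then n+2 4's (n = 1, 2, …).
For the next term, n = 4, so the run lengths are 13, 4, 6.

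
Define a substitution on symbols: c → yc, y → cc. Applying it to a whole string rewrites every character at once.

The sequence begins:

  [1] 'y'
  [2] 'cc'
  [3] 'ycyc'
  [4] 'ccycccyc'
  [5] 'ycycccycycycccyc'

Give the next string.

ccycccycycycccycccycccycycycccyc

Replace each of the 16 characters of ycycccycycycccyc in place — cc yc cc yc yc yc cc yc cc yc cc yc yc yc cc yc — and concatenate.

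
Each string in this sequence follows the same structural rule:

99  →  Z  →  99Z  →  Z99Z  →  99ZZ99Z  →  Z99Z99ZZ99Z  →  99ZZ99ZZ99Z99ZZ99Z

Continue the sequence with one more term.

This is a Fibonacci-style word recurrence s(k) = s(k−2)·s(k−1): e.g. 99·Z = 99Z.
Continuing: Z99Z99ZZ99Z · 99ZZ99ZZ99Z99ZZ99Z gives term 8.

Z99Z99ZZ99Z99ZZ99ZZ99Z99ZZ99Z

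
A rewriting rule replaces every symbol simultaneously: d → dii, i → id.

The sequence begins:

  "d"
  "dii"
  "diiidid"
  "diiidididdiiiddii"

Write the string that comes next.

Rewriting the 17 symbols of diiidididdiiiddii one by one yields dii id id id dii id dii id dii dii id id id dii dii id id; concatenated:

diiidididdiiiddiiiddiidiiidididdiidiiidid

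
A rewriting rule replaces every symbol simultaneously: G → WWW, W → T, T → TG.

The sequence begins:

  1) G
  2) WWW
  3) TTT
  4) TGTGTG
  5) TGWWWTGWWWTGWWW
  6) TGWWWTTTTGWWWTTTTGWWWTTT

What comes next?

Rewriting the 24 symbols of TGWWWTTTTGWWWTTTTGWWWTTT one by one yields TG WWW T T T TG TG TG TG WWW T T T TG TG TG TG WWW T T T TG TG TG; concatenated:

TGWWWTTTTGTGTGTGWWWTTTTGTGTGTGWWWTTTTGTGTG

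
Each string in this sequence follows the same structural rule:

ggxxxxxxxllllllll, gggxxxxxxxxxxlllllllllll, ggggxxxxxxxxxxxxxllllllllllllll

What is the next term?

Each string has the form g^{n} x^{3n+1} l^{3n+2}, where the shown terms are n = 2, 3, 4.
For the next term, n = 5, so the run lengths are 5, 16, 17.

gggggxxxxxxxxxxxxxxxxlllllllllllllllll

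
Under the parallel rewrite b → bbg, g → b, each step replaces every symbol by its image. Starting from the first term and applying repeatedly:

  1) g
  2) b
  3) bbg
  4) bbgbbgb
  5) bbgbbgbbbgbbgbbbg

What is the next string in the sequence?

φ(bbgbbgbbbgbbgbbbg) expands symbol-by-symbol to bbg bbg b bbg bbg b bbg bbg bbg b bbg bbg b bbg bbg bbg b; joining the 17 pieces gives the next term.

bbgbbgbbbgbbgbbbgbbgbbgbbbgbbgbbbgbbgbbgb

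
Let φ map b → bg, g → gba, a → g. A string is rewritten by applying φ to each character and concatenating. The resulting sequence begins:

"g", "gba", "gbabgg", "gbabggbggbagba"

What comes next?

φ(gbabggbggbagba) expands symbol-by-symbol to gba bg g bg gba gba bg gba gba bg g gba bg g; joining the 14 pieces gives the next term.

gbabggbggbagbabggbagbabgggbabgg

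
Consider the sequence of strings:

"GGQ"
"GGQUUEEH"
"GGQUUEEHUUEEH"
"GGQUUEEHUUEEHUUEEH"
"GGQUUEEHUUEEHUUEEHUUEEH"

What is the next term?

The strings grow by a fixed suffix UUEEH each time.
Applying this once more to GGQUUEEHUUEEHUUEEHUUEEH:

GGQUUEEHUUEEHUUEEHUUEEHUUEEH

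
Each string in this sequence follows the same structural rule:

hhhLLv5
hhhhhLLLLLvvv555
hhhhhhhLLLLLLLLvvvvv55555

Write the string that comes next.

Term n consists of 2n+1 h's, followed by 3n-1 L's, followed by 2n-1 v's, followed by 2n-1 5's (n = 1, 2, …).
At n = 4 the blocks have lengths 9, 11, 7, 7.

hhhhhhhhhLLLLLLLLLLLvvvvvvv5555555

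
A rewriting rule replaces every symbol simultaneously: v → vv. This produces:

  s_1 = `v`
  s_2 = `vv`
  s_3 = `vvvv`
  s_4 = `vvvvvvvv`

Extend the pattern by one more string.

Rewriting each symbol of vvvvvvvv: v→vv, v→vv, v→vv, v→vv, v→vv, v→vv, v→vv, v→vv, which concatenates to vv vv vv vv vv vv vv vv.

vvvvvvvvvvvvvvvv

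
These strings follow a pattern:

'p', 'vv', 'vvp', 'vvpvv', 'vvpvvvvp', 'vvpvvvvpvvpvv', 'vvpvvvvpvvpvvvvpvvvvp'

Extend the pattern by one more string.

Each term (from the third on) is the previous term followed by the one before it: term 3 = vv·p = vvp.
The next term joins vvpvvvvpvvpvvvvpvvvvp and vvpvvvvpvvpvv.

vvpvvvvpvvpvvvvpvvvvpvvpvvvvpvvpvv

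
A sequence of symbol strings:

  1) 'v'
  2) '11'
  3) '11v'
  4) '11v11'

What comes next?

From term 3 onward, concatenate the last term with the second-to-last: 11·v = 11v, 11v·11 = 11v11, …
So term 5 is 11v11·11v.

11v1111v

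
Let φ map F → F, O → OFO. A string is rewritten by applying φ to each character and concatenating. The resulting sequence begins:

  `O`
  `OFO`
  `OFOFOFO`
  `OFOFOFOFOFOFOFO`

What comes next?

φ(OFOFOFOFOFOFOFO) expands symbol-by-symbol to OFO F OFO F OFO F OFO F OFO F OFO F OFO F OFO; joining the 15 pieces gives the next term.

OFOFOFOFOFOFOFOFOFOFOFOFOFOFOFO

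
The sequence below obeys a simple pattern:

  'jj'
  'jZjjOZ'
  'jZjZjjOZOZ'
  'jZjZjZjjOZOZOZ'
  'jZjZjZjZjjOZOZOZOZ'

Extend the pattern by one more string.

Every step adds jZ to the front and OZ to the end of the previous string.
Applying this once more to jZjZjZjZjjOZOZOZOZ:

jZjZjZjZjZjjOZOZOZOZOZ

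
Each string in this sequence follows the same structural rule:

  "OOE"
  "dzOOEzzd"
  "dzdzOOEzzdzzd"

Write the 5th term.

s(k+1) = dz·s(k)·zzd, so each term gains dz as a prefix and zzd as a suffix.
From dzdzOOEzzdzzd, 2 further steps: dzdzOOEzzdzzd → dzdzdzOOEzzdzzdzzd → (answer).

dzdzdzdzOOEzzdzzdzzdzzd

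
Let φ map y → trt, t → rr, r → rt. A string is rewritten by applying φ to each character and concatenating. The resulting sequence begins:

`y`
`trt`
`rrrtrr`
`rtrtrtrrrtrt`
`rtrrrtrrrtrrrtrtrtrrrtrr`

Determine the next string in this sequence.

Rewriting the 24 symbols of rtrrrtrrrtrrrtrtrtrrrtrr one by one yields rt rr rt rt rt rr rt rt rt rr rt rt rt rr rt rr rt rr rt rt rt rr rt rt; concatenated:

rtrrrtrtrtrrrtrtrtrrrtrtrtrrrtrrrtrrrtrtrtrrrtrt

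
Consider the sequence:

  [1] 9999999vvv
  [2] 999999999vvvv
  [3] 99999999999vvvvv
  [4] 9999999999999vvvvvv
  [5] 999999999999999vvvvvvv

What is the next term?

Reading off run lengths: 9 runs 7, 9, 11, 13, 15; v runs 3, 4, 5, 6, 7 — each is linear in n, where the shown terms are n = 3, 4, 5, 6, 7.
Setting n = 8 gives 17, 8 characters in each block.

99999999999999999vvvvvvvv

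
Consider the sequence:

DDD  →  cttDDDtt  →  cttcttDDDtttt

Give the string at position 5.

Each term wraps the previous one in ctt on the left and tt on the right.
From cttcttDDDtttt, 2 further steps: cttcttDDDtttt → cttcttcttDDDtttttt → (answer).

cttcttcttcttDDDtttttttt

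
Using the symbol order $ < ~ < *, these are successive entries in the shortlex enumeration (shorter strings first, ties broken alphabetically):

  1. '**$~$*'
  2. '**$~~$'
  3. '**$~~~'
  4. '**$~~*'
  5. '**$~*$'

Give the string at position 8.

**$*$$

Stepping forward 3 times from **$~*$: **$~*$ → **$~*~ → **$~**, then the target.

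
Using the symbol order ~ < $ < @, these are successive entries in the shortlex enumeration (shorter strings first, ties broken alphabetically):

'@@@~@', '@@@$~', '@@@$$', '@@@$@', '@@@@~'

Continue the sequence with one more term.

Treat @@@@~ as a base-3 numeral over the given alphabet and add one, carrying through any trailing @'s.

@@@@$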